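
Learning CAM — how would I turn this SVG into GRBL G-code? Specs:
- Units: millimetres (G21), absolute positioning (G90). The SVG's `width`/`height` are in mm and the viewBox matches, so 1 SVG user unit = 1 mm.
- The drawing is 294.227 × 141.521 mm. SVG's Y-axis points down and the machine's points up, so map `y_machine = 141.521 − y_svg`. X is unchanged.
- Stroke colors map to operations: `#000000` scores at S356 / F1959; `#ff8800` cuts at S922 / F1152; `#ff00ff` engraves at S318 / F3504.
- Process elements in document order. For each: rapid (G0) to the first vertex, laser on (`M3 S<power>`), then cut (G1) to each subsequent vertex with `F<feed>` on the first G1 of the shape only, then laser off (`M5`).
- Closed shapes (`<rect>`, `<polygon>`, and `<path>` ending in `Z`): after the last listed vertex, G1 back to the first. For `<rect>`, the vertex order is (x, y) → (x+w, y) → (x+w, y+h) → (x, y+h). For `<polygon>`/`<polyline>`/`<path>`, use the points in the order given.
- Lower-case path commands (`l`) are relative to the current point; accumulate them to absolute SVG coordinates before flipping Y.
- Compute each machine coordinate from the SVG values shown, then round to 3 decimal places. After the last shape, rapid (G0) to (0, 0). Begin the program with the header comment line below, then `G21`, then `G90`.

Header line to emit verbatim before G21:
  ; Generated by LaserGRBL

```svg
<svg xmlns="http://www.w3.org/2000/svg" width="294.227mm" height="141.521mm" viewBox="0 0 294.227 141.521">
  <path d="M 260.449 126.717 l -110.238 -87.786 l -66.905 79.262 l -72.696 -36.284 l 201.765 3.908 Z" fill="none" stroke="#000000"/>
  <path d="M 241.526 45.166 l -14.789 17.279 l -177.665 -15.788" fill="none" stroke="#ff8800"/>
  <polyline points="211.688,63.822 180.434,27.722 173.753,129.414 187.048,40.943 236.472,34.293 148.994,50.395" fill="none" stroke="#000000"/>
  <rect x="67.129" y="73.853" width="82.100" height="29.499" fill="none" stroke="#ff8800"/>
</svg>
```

; Generated by LaserGRBL
G21
G90
G0 X260.449 Y14.804
M3 S356
G1 X150.211 Y102.590 F1959
G1 X83.306 Y23.328
G1 X10.610 Y59.612
G1 X212.375 Y55.704
G1 X260.449 Y14.804
M5
G0 X241.526 Y96.355
M3 S922
G1 X226.737 Y79.076 F1152
G1 X49.072 Y94.864
M5
G0 X211.688 Y77.699
M3 S356
G1 X180.434 Y113.799 F1959
G1 X173.753 Y12.107
G1 X187.048 Y100.578
G1 X236.472 Y107.228
G1 X148.994 Y91.126
M5
G0 X67.129 Y67.668
M3 S922
G1 X149.229 Y67.668 F1152
G1 X149.229 Y38.169
G1 X67.129 Y38.169
G1 X67.129 Y67.668
M5
G0 X0.000 Y0.000

viewBox `0 0 294.227 141.521` with mm width/height → 1 unit = 1 mm. Flip: y_m = 141.521 − y_svg.

**Shape 1** — `<path>` closed polygon, stroke `#000000` → score (S356, F1959). Machine vertices: (260.449,14.804) → (150.211,102.590) → (83.306,23.328) → (10.610,59.612) → (212.375,55.704) → (260.449,14.804). Closed: final G1 returns to the first vertex.

**Shape 2** — `<path>` open polyline, stroke `#ff8800` → cut (S922, F1152). Machine vertices: (241.526,96.355) → (226.737,79.076) → (49.072,94.864). Open path.

**Shape 3** — `<polyline>` open polyline, stroke `#000000` → score (S356, F1959). Machine vertices: (211.688,77.699) → (180.434,113.799) → (173.753,12.107) → (187.048,100.578) → (236.472,107.228) → (148.994,91.126). Open path.

**Shape 4** — `<rect>` rectangle, stroke `#ff8800` → cut (S922, F1152). Machine vertices: (67.129,67.668) → (149.229,67.668) → (149.229,38.169) → (67.129,38.169) → (67.129,67.668). Closed: final G1 returns to the first vertex.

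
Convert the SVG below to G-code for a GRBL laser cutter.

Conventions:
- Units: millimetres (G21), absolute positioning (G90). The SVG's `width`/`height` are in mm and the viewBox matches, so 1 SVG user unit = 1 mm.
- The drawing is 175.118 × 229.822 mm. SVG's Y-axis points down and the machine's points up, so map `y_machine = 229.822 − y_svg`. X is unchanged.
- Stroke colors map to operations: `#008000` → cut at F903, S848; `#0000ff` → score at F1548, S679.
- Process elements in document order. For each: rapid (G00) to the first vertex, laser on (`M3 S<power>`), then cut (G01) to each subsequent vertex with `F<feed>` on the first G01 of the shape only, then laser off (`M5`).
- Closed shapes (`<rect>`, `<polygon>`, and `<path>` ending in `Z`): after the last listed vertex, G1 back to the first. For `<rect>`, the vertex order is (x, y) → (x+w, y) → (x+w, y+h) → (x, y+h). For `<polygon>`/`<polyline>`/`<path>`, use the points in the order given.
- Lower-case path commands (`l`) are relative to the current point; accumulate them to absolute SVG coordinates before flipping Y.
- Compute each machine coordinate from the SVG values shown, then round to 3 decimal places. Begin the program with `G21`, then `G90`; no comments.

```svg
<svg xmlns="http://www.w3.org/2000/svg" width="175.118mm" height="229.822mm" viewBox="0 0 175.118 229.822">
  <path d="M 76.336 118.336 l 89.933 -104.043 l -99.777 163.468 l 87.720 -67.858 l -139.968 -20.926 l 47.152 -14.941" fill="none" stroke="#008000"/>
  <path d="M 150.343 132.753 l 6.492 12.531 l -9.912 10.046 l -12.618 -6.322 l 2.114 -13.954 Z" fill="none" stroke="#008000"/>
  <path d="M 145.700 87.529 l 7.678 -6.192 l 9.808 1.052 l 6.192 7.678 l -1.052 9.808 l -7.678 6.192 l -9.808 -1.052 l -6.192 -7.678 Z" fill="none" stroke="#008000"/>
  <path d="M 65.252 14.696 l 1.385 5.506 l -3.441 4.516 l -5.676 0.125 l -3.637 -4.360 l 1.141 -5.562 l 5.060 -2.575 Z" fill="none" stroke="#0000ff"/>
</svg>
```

Since the viewBox matches the mm dimensions, user units are millimetres directly. The only transform is the Y-flip y_m = 229.822 − y_svg.

Shape 1 is a open polyline drawn with `<path>`. Its stroke #008000 means cut at S848, F903. After flipping Y the toolpath is (76.336,111.486) → (166.269,215.529) → (66.492,52.061) → (154.212,119.919) → (14.244,140.845) → (61.396,155.786).

Shape 2 is a regular polygon drawn with `<path>`. Its stroke #008000 means cut at S848, F903. After flipping Y the toolpath is (150.343,97.069) → (156.835,84.538) → (146.923,74.492) → (134.305,80.814) → (136.419,94.768) → (150.343,97.069), returning to the start.

Shape 3 is a regular polygon drawn with `<path>`. Its stroke #008000 means cut at S848, F903. After flipping Y the toolpath is (145.700,142.293) → (153.378,148.485) → (163.186,147.433) → (169.378,139.755) → (168.326,129.947) → (160.648,123.755) → (150.840,124.807) → (144.648,132.485) → (145.700,142.293), returning to the start.

Shape 4 is a regular polygon drawn with `<path>`. Its stroke #0000ff means score at S679, F1548. After flipping Y the toolpath is (65.252,215.126) → (66.637,209.620) → (63.196,205.104) → (57.520,204.979) → (53.883,209.339) → (55.024,214.901) → (60.084,217.476) → (65.252,215.126), returning to the start.

G21
G90
G00 X76.336 Y111.486
M3 S848
G01 X166.269 Y215.529 F903
G01 X66.492 Y52.061
G01 X154.212 Y119.919
G01 X14.244 Y140.845
G01 X61.396 Y155.786
M5
G00 X150.343 Y97.069
M3 S848
G01 X156.835 Y84.538 F903
G01 X146.923 Y74.492
G01 X134.305 Y80.814
G01 X136.419 Y94.768
G01 X150.343 Y97.069
M5
G00 X145.700 Y142.293
M3 S848
G01 X153.378 Y148.485 F903
G01 X163.186 Y147.433
G01 X169.378 Y139.755
G01 X168.326 Y129.947
G01 X160.648 Y123.755
G01 X150.840 Y124.807
G01 X144.648 Y132.485
G01 X145.700 Y142.293
M5
G00 X65.252 Y215.126
M3 S679
G01 X66.637 Y209.620 F1548
G01 X63.196 Y205.104
G01 X57.520 Y204.979
G01 X53.883 Y209.339
G01 X55.024 Y214.901
G01 X60.084 Y217.476
G01 X65.252 Y215.126
M5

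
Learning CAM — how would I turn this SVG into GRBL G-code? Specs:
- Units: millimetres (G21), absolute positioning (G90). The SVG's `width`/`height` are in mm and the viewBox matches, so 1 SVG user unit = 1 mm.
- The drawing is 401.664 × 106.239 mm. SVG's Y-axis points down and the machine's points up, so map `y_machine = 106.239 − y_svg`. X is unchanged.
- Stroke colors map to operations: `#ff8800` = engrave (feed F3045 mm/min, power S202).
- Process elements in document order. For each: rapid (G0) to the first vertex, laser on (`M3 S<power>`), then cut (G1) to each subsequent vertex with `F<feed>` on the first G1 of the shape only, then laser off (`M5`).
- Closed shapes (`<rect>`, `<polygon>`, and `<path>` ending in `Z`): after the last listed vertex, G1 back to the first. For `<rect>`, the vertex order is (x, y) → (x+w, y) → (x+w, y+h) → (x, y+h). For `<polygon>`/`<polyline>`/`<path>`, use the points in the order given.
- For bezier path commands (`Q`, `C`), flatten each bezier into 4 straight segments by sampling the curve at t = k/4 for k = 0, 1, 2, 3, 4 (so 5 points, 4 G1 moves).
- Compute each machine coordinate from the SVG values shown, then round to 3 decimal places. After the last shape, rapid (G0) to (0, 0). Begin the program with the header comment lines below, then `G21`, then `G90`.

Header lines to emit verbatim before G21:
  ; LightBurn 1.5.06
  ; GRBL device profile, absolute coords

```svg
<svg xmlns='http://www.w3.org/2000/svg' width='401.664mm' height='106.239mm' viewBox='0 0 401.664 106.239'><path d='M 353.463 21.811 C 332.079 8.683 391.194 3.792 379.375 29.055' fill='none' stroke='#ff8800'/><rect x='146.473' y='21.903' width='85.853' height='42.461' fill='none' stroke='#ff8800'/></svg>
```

Since the viewBox matches the mm dimensions, user units are millimetres directly. The only transform is the Y-flip y_m = 106.239 − y_svg.

Shape 1 is a cubic bezier drawn with `<path>`. Its stroke #ff8800 means engrave at S202, F3045. After flipping Y the toolpath is (353.463,84.428) → (350.152,92.387) → (362.832,95.203) → (377.305,90.820) → (379.375,77.184).

Shape 2 is a rectangle drawn with `<rect>`. Its stroke #ff8800 means engrave at S202, F3045. After flipping Y the toolpath is (146.473,84.336) → (232.326,84.336) → (232.326,41.875) → (146.473,41.875) → (146.473,84.336), returning to the start.

; LightBurn 1.5.06
; GRBL device profile, absolute coords
G21
G90
G0 X353.463 Y84.428
M3 S202
G1 X350.152 Y92.387 F3045
G1 X362.832 Y95.203
G1 X377.305 Y90.820
G1 X379.375 Y77.184
M5
G0 X146.473 Y84.336
M3 S202
G1 X232.326 Y84.336 F3045
G1 X232.326 Y41.875
G1 X146.473 Y41.875
G1 X146.473 Y84.336
M5
G0 X0.000 Y0.000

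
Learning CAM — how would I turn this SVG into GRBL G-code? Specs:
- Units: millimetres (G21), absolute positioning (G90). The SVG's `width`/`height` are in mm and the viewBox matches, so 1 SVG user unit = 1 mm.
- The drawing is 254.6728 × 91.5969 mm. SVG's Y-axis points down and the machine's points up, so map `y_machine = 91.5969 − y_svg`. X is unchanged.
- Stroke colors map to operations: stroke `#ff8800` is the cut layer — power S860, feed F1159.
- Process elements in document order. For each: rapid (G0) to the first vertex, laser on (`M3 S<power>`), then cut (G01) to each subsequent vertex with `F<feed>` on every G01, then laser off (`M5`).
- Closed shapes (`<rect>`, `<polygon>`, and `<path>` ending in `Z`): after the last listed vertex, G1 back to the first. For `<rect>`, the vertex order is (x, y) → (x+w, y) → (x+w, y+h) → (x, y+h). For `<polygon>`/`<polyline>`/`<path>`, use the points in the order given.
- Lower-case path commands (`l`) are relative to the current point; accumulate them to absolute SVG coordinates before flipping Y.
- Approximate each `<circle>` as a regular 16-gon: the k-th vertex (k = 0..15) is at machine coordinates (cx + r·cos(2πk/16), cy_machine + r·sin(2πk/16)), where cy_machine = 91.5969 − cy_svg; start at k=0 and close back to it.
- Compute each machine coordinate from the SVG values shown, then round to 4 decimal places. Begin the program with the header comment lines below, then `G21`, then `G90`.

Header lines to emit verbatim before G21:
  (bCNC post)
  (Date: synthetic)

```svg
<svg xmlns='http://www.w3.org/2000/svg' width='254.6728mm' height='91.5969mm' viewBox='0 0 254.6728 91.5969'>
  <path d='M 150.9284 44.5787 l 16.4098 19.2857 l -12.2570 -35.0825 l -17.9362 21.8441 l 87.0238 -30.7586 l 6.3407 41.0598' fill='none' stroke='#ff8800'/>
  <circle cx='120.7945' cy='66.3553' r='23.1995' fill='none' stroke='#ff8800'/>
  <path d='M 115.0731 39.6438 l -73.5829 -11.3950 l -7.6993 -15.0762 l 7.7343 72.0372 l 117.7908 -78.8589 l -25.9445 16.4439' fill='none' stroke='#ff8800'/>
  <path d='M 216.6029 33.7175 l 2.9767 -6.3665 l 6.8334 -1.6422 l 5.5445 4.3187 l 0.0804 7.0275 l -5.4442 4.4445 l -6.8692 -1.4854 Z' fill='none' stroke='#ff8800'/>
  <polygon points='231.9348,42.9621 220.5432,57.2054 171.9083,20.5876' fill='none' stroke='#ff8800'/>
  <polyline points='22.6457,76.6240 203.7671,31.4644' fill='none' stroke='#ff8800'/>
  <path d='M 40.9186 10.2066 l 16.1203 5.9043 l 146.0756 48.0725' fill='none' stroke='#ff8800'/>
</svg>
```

Since the viewBox matches the mm dimensions, user units are millimetres directly. The only transform is the Y-flip y_m = 91.5969 − y_svg.

Shape 1 is a open polyline drawn with `<path>`. Its stroke #ff8800 means cut at S860, F1159. After flipping Y the toolpath is (150.9284,47.0182) → (167.3382,27.7325) → (155.0812,62.8150) → (137.1450,40.9709) → (224.1688,71.7295) → (230.5095,30.6697).

Shape 2 is a circle drawn with `<circle>`. Its stroke #ff8800 means cut at S860, F1159. After flipping Y the toolpath is (143.9940,25.2416) → (142.2280,34.1197) → (137.1990,41.6461) → (129.6726,46.6751) → (120.7945,48.4411) → (111.9164,46.6751) → (104.3900,41.6461) → (99.3610,34.1197) → (97.5950,25.2416) → (99.3610,16.3635) → (104.3900,8.8371) → (111.9164,3.8081) → (120.7945,2.0421) → (129.6726,3.8081) → (137.1990,8.8371) → (142.2280,16.3635) → (143.9940,25.2416), returning to the start.

Shape 3 is a open polyline drawn with `<path>`. Its stroke #ff8800 means cut at S860, F1159. After flipping Y the toolpath is (115.0731,51.9531) → (41.4902,63.3481) → (33.7909,78.4243) → (41.5252,6.3871) → (159.3160,85.2460) → (133.3715,68.8021).

Shape 4 is a regular polygon drawn with `<path>`. Its stroke #ff8800 means cut at S860, F1159. After flipping Y the toolpath is (216.6029,57.8794) → (219.5796,64.2459) → (226.4130,65.8881) → (231.9575,61.5694) → (232.0379,54.5419) → (226.5937,50.0974) → (219.7245,51.5828) → (216.6029,57.8794), returning to the start.

Shape 5 is a closed polygon drawn with `<polygon>`. Its stroke #ff8800 means cut at S860, F1159. After flipping Y the toolpath is (231.9348,48.6348) → (220.5432,34.3915) → (171.9083,71.0093) → (231.9348,48.6348), returning to the start.

Shape 6 is a line segment drawn with `<polyline>`. Its stroke #ff8800 means cut at S860, F1159. After flipping Y the toolpath is (22.6457,14.9729) → (203.7671,60.1325).

Shape 7 is a open polyline drawn with `<path>`. Its stroke #ff8800 means cut at S860, F1159. After flipping Y the toolpath is (40.9186,81.3903) → (57.0389,75.4860) → (203.1145,27.4135).

(bCNC post)
(Date: synthetic)
G21
G90
G0 X150.9284 Y47.0182
M3 S860
G01 X167.3382 Y27.7325 F1159
G01 X155.0812 Y62.8150 F1159
G01 X137.1450 Y40.9709 F1159
G01 X224.1688 Y71.7295 F1159
G01 X230.5095 Y30.6697 F1159
M5
G0 X143.9940 Y25.2416
M3 S860
G01 X142.2280 Y34.1197 F1159
G01 X137.1990 Y41.6461 F1159
G01 X129.6726 Y46.6751 F1159
G01 X120.7945 Y48.4411 F1159
G01 X111.9164 Y46.6751 F1159
G01 X104.3900 Y41.6461 F1159
G01 X99.3610 Y34.1197 F1159
G01 X97.5950 Y25.2416 F1159
G01 X99.3610 Y16.3635 F1159
G01 X104.3900 Y8.8371 F1159
G01 X111.9164 Y3.8081 F1159
G01 X120.7945 Y2.0421 F1159
G01 X129.6726 Y3.8081 F1159
G01 X137.1990 Y8.8371 F1159
G01 X142.2280 Y16.3635 F1159
G01 X143.9940 Y25.2416 F1159
M5
G0 X115.0731 Y51.9531
M3 S860
G01 X41.4902 Y63.3481 F1159
G01 X33.7909 Y78.4243 F1159
G01 X41.5252 Y6.3871 F1159
G01 X159.3160 Y85.2460 F1159
G01 X133.3715 Y68.8021 F1159
M5
G0 X216.6029 Y57.8794
M3 S860
G01 X219.5796 Y64.2459 F1159
G01 X226.4130 Y65.8881 F1159
G01 X231.9575 Y61.5694 F1159
G01 X232.0379 Y54.5419 F1159
G01 X226.5937 Y50.0974 F1159
G01 X219.7245 Y51.5828 F1159
G01 X216.6029 Y57.8794 F1159
M5
G0 X231.9348 Y48.6348
M3 S860
G01 X220.5432 Y34.3915 F1159
G01 X171.9083 Y71.0093 F1159
G01 X231.9348 Y48.6348 F1159
M5
G0 X22.6457 Y14.9729
M3 S860
G01 X203.7671 Y60.1325 F1159
M5
G0 X40.9186 Y81.3903
M3 S860
G01 X57.0389 Y75.4860 F1159
G01 X203.1145 Y27.4135 F1159
M5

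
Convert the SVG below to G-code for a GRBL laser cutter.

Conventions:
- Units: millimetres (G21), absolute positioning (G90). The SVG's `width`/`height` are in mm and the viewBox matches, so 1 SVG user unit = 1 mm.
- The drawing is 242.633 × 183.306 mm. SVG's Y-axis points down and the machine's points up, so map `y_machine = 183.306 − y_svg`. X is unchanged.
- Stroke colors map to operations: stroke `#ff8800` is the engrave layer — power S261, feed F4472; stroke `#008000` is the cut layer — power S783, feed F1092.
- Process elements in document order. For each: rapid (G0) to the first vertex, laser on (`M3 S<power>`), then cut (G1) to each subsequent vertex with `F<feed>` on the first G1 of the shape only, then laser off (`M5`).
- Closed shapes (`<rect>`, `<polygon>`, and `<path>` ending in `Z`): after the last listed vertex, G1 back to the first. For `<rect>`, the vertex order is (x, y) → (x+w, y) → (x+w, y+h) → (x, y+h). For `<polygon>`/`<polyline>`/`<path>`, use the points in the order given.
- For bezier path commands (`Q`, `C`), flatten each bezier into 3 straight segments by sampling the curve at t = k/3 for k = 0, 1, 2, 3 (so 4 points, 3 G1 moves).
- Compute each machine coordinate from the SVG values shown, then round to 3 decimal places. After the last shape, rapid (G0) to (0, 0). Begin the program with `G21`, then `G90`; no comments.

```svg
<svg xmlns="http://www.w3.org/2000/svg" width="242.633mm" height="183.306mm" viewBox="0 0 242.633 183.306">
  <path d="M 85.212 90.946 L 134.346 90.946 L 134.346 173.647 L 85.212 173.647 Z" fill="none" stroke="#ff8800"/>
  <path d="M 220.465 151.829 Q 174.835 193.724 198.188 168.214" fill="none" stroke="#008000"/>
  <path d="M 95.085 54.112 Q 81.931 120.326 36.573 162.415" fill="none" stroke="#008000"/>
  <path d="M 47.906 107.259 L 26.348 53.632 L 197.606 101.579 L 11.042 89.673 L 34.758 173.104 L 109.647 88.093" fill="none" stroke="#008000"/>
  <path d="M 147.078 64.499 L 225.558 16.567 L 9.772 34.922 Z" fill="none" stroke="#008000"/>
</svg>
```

G21
G90
G0 X85.212 Y92.360
M3 S261
G1 X134.346 Y92.360 F4472
G1 X134.346 Y9.659
G1 X85.212 Y9.659
G1 X85.212 Y92.360
M5
G0 X220.465 Y31.477
M3 S783
G1 X197.710 Y11.036 F1092
G1 X190.284 Y5.575
G1 X198.188 Y15.092
M5
G0 X95.085 Y129.194
M3 S783
G1 X82.737 Y87.732 F1092
G1 X63.233 Y51.631
G1 X36.573 Y20.891
M5
G0 X47.906 Y76.047
M3 S783
G1 X26.348 Y129.674 F1092
G1 X197.606 Y81.727
G1 X11.042 Y93.633
G1 X34.758 Y10.202
G1 X109.647 Y95.213
M5
G0 X147.078 Y118.807
M3 S783
G1 X225.558 Y166.739 F1092
G1 X9.772 Y148.384
G1 X147.078 Y118.807
M5
G0 X0.000 Y0.000

Since the viewBox matches the mm dimensions, user units are millimetres directly. The only transform is the Y-flip y_m = 183.306 − y_svg.

Shape 1 is a rectangle drawn with `<path>`. Its stroke #ff8800 means engrave at S261, F4472. After flipping Y the toolpath is (85.212,92.360) → (134.346,92.360) → (134.346,9.659) → (85.212,9.659) → (85.212,92.360), returning to the start.

Shape 2 is a quadratic bezier drawn with `<path>`. Its stroke #008000 means cut at S783, F1092. After flipping Y the toolpath is (220.465,31.477) → (197.710,11.036) → (190.284,5.575) → (198.188,15.092).

Shape 3 is a quadratic bezier drawn with `<path>`. Its stroke #008000 means cut at S783, F1092. After flipping Y the toolpath is (95.085,129.194) → (82.737,87.732) → (63.233,51.631) → (36.573,20.891).

Shape 4 is a open polyline drawn with `<path>`. Its stroke #008000 means cut at S783, F1092. After flipping Y the toolpath is (47.906,76.047) → (26.348,129.674) → (197.606,81.727) → (11.042,93.633) → (34.758,10.202) → (109.647,95.213).

Shape 5 is a closed polygon drawn with `<path>`. Its stroke #008000 means cut at S783, F1092. After flipping Y the toolpath is (147.078,118.807) → (225.558,166.739) → (9.772,148.384) → (147.078,118.807), returning to the start.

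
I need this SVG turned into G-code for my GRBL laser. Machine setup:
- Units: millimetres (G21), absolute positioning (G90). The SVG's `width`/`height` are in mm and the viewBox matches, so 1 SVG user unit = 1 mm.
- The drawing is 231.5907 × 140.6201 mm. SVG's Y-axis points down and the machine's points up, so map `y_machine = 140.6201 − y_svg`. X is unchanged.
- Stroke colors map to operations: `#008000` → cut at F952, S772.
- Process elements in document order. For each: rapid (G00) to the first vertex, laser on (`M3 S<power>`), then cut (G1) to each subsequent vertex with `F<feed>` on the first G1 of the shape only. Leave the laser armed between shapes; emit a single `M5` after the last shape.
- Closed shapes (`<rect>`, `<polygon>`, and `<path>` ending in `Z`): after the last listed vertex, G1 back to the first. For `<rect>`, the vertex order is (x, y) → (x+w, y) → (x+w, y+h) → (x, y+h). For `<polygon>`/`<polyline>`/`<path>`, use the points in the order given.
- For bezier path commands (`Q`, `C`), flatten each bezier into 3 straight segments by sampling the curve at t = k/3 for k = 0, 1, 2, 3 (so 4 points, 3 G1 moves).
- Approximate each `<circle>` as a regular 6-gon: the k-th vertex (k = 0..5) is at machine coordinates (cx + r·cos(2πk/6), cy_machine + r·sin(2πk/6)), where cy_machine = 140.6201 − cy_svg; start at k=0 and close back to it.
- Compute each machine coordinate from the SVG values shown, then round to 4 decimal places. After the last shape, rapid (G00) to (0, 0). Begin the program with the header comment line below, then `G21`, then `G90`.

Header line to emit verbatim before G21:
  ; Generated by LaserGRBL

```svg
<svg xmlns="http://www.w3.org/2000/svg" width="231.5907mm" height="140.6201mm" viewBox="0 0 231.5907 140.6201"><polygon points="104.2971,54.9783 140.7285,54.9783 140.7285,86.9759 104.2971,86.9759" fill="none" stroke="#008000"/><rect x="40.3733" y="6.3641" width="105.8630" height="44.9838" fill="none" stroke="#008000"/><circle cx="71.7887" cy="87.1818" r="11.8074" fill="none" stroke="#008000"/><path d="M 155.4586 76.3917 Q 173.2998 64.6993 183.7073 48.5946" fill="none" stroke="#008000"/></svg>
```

; Generated by LaserGRBL
G21
G90
G00 X104.2971 Y85.6418
M3 S772
G1 X140.7285 Y85.6418 F952
G1 X140.7285 Y53.6442
G1 X104.2971 Y53.6442
G1 X104.2971 Y85.6418
G00 X40.3733 Y134.2560
M3 S772
G1 X146.2363 Y134.2560 F952
G1 X146.2363 Y89.2722
G1 X40.3733 Y89.2722
G1 X40.3733 Y134.2560
G00 X83.5961 Y53.4383
M3 S772
G1 X77.6924 Y63.6638 F952
G1 X65.8850 Y63.6638
G1 X59.9813 Y53.4383
G1 X65.8850 Y43.2128
G1 X77.6924 Y43.2128
G1 X83.5961 Y53.4383
G00 X155.4586 Y64.2284
M3 S772
G1 X166.5268 Y72.5136 F952
G1 X175.9430 Y81.7793
G1 X183.7073 Y92.0255
M5
G00 X0.0000 Y0.0000

Since the viewBox matches the mm dimensions, user units are millimetres directly. The only transform is the Y-flip y_m = 140.6201 − y_svg.

Shape 1 is a rectangle drawn with `<polygon>`. Its stroke #008000 means cut at S772, F952. After flipping Y the toolpath is (104.2971,85.6418) → (140.7285,85.6418) → (140.7285,53.6442) → (104.2971,53.6442) → (104.2971,85.6418), returning to the start.

Shape 2 is a rectangle drawn with `<rect>`. Its stroke #008000 means cut at S772, F952. After flipping Y the toolpath is (40.3733,134.2560) → (146.2363,134.2560) → (146.2363,89.2722) → (40.3733,89.2722) → (40.3733,134.2560), returning to the start.

Shape 3 is a circle drawn with `<circle>`. Its stroke #008000 means cut at S772, F952. After flipping Y the toolpath is (83.5961,53.4383) → (77.6924,63.6638) → (65.8850,63.6638) → (59.9813,53.4383) → (65.8850,43.2128) → (77.6924,43.2128) → (83.5961,53.4383), returning to the start.

Shape 4 is a quadratic bezier drawn with `<path>`. Its stroke #008000 means cut at S772, F952. After flipping Y the toolpath is (155.4586,64.2284) → (166.5268,72.5136) → (175.9430,81.7793) → (183.7073,92.0255).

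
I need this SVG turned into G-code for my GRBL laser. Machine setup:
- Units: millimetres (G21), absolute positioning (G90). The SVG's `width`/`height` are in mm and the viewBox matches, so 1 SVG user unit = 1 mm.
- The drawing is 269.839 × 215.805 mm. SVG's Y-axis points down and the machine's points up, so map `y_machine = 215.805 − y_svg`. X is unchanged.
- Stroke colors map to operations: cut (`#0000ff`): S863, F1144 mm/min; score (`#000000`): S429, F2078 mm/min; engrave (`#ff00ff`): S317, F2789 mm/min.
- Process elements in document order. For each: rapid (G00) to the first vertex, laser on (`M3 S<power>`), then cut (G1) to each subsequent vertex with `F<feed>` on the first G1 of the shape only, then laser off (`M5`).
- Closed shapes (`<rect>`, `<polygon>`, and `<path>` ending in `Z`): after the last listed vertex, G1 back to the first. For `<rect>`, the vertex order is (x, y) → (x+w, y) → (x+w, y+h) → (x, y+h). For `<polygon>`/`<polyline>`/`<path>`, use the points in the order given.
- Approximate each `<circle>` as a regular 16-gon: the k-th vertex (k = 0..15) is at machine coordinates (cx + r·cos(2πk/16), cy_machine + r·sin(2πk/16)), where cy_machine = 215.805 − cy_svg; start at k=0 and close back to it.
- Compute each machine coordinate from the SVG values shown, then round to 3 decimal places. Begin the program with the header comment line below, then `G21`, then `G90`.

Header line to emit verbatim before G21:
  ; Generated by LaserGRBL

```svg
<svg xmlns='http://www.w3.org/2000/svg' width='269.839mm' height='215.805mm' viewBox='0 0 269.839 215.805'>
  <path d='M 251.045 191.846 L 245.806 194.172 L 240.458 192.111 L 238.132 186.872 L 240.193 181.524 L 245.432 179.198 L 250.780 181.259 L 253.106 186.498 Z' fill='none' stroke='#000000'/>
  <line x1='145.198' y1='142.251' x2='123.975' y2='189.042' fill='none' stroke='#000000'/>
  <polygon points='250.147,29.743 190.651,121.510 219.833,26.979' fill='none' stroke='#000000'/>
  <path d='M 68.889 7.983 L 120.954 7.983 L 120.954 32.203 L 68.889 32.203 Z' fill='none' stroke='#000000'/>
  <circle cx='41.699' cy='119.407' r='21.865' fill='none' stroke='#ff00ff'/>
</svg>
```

1 u = 1 mm; y_m = 215.805 − y.

[1] `<path>` regular polygon, #000000→score S429 F2078: (251.045,23.959) → (245.806,21.633) → (240.458,23.694) → (238.132,28.933) → (240.193,34.281) → (245.432,36.607) → (250.780,34.546) → (253.106,29.307) → (251.045,23.959) (closed)

[2] `<line>` line segment, #000000→score S429 F2078: (145.198,73.554) → (123.975,26.763)

[3] `<polygon>` closed polygon, #000000→score S429 F2078: (250.147,186.062) → (190.651,94.295) → (219.833,188.826) → (250.147,186.062) (closed)

[4] `<path>` rectangle, #000000→score S429 F2078: (68.889,207.822) → (120.954,207.822) → (120.954,183.602) → (68.889,183.602) → (68.889,207.822) (closed)

[5] `<circle>` circle, #ff00ff→engrave S317 F2789: (63.564,96.398) → (61.900,104.765) → (57.160,111.859) → (50.066,116.599) → (41.699,118.263) → (33.332,116.599) → (26.238,111.859) → (21.498,104.765) → (19.834,96.398) → (21.498,88.031) → (26.238,80.937) → (33.332,76.197) → (41.699,74.533) → (50.066,76.197) → (57.160,80.937) → (61.900,88.031) → (63.564,96.398) (closed)

; Generated by LaserGRBL
G21
G90
G00 X251.045 Y23.959
M3 S429
G1 X245.806 Y21.633 F2078
G1 X240.458 Y23.694
G1 X238.132 Y28.933
G1 X240.193 Y34.281
G1 X245.432 Y36.607
G1 X250.780 Y34.546
G1 X253.106 Y29.307
G1 X251.045 Y23.959
M5
G00 X145.198 Y73.554
M3 S429
G1 X123.975 Y26.763 F2078
M5
G00 X250.147 Y186.062
M3 S429
G1 X190.651 Y94.295 F2078
G1 X219.833 Y188.826
G1 X250.147 Y186.062
M5
G00 X68.889 Y207.822
M3 S429
G1 X120.954 Y207.822 F2078
G1 X120.954 Y183.602
G1 X68.889 Y183.602
G1 X68.889 Y207.822
M5
G00 X63.564 Y96.398
M3 S317
G1 X61.900 Y104.765 F2789
G1 X57.160 Y111.859
G1 X50.066 Y116.599
G1 X41.699 Y118.263
G1 X33.332 Y116.599
G1 X26.238 Y111.859
G1 X21.498 Y104.765
G1 X19.834 Y96.398
G1 X21.498 Y88.031
G1 X26.238 Y80.937
G1 X33.332 Y76.197
G1 X41.699 Y74.533
G1 X50.066 Y76.197
G1 X57.160 Y80.937
G1 X61.900 Y88.031
G1 X63.564 Y96.398
M5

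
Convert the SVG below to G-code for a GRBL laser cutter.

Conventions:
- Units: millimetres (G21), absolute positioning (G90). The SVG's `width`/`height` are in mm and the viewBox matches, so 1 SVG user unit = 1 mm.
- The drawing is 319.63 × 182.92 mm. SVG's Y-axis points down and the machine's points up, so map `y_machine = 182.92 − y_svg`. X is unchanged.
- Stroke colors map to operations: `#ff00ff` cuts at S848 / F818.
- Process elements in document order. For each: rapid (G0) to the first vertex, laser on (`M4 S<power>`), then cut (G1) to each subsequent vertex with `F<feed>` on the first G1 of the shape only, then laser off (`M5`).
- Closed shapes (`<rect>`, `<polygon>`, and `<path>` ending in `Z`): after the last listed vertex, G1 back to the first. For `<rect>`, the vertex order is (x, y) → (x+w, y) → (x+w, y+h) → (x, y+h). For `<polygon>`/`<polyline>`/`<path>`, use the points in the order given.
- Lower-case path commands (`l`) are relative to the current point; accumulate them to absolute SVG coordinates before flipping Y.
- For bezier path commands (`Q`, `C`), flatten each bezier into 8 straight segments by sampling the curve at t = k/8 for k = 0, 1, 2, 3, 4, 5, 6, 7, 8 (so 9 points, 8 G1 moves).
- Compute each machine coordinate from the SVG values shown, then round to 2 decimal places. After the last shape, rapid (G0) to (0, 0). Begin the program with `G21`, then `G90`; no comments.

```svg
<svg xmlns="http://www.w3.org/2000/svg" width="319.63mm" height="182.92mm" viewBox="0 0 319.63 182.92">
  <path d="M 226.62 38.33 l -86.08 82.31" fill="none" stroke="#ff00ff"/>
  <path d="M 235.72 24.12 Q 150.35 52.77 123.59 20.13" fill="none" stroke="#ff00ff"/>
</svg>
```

G21
G90
G0 X226.62 Y144.59
M4 S848
G1 X140.54 Y62.28 F818
M5
G0 X235.72 Y158.80
M4 S848
G1 X215.29 Y152.60 F818
G1 X196.70 Y148.31
G1 X179.93 Y145.93
G1 X165.00 Y145.47
G1 X151.90 Y146.93
G1 X140.63 Y150.30
G1 X131.20 Y155.59
G1 X123.59 Y162.79
M5
G0 X0.00 Y0.00

viewBox `0 0 319.63 182.92` with mm width/height → 1 unit = 1 mm. Flip: y_m = 182.92 − y_svg.

**Shape 1** — `<path>` line segment, stroke `#ff00ff` → cut (S848, F818). Machine vertices: (226.62,144.59) → (140.54,62.28). Open path.

**Shape 2** — `<path>` quadratic bezier, stroke `#ff00ff` → cut (S848, F818). Control points (SVG): P0=(235.72,24.12), P1=(150.35,52.77), P2=(123.59,20.13); sampled at t=k/8. Machine vertices: (235.72,158.80) → (215.29,152.60) → (196.70,148.31) → (179.93,145.93) → (165.00,145.47) → (151.90,146.93) → (140.63,150.30) → (131.20,155.59) → (123.59,162.79). Open path.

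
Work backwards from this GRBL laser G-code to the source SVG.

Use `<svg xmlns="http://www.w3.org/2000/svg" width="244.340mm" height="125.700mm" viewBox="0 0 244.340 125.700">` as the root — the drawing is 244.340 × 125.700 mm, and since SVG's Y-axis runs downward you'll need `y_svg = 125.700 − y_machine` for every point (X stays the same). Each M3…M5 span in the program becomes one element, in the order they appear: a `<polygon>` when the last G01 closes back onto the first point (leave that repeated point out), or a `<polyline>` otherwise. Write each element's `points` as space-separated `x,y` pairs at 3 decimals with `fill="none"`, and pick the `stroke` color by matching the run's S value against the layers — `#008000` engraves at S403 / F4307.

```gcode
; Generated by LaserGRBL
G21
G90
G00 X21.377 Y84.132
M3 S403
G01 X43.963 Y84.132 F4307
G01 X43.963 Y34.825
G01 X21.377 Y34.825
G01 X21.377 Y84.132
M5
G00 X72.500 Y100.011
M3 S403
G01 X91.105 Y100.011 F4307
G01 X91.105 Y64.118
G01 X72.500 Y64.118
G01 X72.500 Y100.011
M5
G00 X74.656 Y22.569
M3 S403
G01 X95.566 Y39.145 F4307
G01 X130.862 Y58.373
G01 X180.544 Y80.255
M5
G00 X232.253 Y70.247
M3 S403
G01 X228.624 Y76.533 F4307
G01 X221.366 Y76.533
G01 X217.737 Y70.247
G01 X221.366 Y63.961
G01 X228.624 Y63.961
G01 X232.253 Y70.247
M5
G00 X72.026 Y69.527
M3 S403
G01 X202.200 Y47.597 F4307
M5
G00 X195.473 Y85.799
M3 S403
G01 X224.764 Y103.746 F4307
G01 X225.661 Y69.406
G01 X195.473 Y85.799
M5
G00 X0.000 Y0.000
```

y_svg = 125.700 − y_m. Every run uses S403, so all elements get stroke `#008000` (engrave).

[1] closed run; points: 21.377,41.568 43.963,41.568 43.963,90.875 21.377,90.875

[2] closed run; points: 72.500,25.689 91.105,25.689 91.105,61.582 72.500,61.582

[3] open run; points: 74.656,103.131 95.566,86.555 130.862,67.327 180.544,45.445

[4] closed run; points: 232.253,55.453 228.624,49.167 221.366,49.167 217.737,55.453 221.366,61.739 228.624,61.739

[5] open run; points: 72.026,56.173 202.200,78.103

[6] closed run; points: 195.473,39.901 224.764,21.954 225.661,56.294

<svg xmlns="http://www.w3.org/2000/svg" width="244.340mm" height="125.700mm" viewBox="0 0 244.340 125.700">
  <polygon points="21.377,41.568 43.963,41.568 43.963,90.875 21.377,90.875" fill="none" stroke="#008000"/>
  <polygon points="72.500,25.689 91.105,25.689 91.105,61.582 72.500,61.582" fill="none" stroke="#008000"/>
  <polyline points="74.656,103.131 95.566,86.555 130.862,67.327 180.544,45.445" fill="none" stroke="#008000"/>
  <polygon points="232.253,55.453 228.624,49.167 221.366,49.167 217.737,55.453 221.366,61.739 228.624,61.739" fill="none" stroke="#008000"/>
  <polyline points="72.026,56.173 202.200,78.103" fill="none" stroke="#008000"/>
  <polygon points="195.473,39.901 224.764,21.954 225.661,56.294" fill="none" stroke="#008000"/>
</svg>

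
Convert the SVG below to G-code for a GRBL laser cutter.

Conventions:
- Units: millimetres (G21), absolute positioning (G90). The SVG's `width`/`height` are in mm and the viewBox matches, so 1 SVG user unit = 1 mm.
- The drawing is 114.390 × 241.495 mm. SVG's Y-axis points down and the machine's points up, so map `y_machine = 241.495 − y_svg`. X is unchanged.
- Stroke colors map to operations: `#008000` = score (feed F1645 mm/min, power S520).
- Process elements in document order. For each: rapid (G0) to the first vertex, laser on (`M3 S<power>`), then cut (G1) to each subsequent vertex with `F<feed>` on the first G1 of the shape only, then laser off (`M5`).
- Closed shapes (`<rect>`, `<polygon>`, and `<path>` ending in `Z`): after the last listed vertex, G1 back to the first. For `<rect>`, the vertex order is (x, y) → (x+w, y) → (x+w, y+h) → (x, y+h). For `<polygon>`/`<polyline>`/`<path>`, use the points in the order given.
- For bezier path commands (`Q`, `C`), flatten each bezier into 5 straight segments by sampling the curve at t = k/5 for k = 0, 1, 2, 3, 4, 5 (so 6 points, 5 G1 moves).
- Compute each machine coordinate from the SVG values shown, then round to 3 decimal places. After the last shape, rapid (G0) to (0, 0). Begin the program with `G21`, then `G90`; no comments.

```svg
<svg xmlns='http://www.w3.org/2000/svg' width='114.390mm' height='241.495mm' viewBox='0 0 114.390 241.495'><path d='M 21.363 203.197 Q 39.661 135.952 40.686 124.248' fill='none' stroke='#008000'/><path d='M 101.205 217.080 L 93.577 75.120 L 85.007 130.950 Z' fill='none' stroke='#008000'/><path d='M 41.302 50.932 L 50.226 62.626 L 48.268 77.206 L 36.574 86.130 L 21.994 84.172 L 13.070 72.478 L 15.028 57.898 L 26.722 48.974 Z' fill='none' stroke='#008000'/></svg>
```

1 u = 1 mm; y_m = 241.495 − y.

[1] `<path>` quadratic bezier, #008000→score S520 F1645: (21.363,38.298) → (27.991,62.974) → (33.238,83.207) → (37.102,98.997) → (39.585,110.344) → (40.686,117.247)

[2] `<path>` closed polygon, #008000→score S520 F1645: (101.205,24.415) → (93.577,166.375) → (85.007,110.545) → (101.205,24.415) (closed)

[3] `<path>` regular polygon, #008000→score S520 F1645: (41.302,190.563) → (50.226,178.869) → (48.268,164.289) → (36.574,155.365) → (21.994,157.323) → (13.070,169.017) → (15.028,183.597) → (26.722,192.521) → (41.302,190.563) (closed)

G21
G90
G0 X21.363 Y38.298
M3 S520
G1 X27.991 Y62.974 F1645
G1 X33.238 Y83.207
G1 X37.102 Y98.997
G1 X39.585 Y110.344
G1 X40.686 Y117.247
M5
G0 X101.205 Y24.415
M3 S520
G1 X93.577 Y166.375 F1645
G1 X85.007 Y110.545
G1 X101.205 Y24.415
M5
G0 X41.302 Y190.563
M3 S520
G1 X50.226 Y178.869 F1645
G1 X48.268 Y164.289
G1 X36.574 Y155.365
G1 X21.994 Y157.323
G1 X13.070 Y169.017
G1 X15.028 Y183.597
G1 X26.722 Y192.521
G1 X41.302 Y190.563
M5
G0 X0.000 Y0.000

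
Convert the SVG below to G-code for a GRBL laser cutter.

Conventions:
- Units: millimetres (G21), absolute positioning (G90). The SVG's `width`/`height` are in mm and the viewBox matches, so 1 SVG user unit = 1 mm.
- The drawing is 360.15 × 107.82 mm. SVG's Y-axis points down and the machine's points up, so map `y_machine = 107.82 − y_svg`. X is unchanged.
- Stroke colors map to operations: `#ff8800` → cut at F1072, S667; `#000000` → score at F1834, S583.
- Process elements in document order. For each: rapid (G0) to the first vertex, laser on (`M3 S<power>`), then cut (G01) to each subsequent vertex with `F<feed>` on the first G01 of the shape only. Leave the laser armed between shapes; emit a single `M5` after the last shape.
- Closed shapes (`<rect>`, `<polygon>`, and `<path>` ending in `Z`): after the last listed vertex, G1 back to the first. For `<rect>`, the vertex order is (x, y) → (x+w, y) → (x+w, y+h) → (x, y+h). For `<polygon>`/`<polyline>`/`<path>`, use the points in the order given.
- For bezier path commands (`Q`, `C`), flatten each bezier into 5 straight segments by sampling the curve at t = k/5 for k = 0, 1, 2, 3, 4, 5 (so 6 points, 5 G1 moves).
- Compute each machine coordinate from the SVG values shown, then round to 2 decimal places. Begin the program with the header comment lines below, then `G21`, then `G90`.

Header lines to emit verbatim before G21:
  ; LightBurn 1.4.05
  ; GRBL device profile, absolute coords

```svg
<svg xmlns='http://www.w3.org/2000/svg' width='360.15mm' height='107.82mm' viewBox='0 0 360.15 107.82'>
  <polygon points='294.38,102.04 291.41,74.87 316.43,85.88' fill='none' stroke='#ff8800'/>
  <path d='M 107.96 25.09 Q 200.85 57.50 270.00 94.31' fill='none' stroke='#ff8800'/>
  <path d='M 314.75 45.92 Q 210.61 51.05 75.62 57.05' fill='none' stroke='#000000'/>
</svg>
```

viewBox `0 0 360.15 107.82` with mm width/height → 1 unit = 1 mm. Flip: y_m = 107.82 − y_svg.

**Shape 1** — `<polygon>` regular polygon, stroke `#ff8800` → cut (S667, F1072). Machine vertices: (294.38,5.78) → (291.41,32.95) → (316.43,21.94) → (294.38,5.78). Closed: final G1 returns to the first vertex.

**Shape 2** — `<path>` quadratic bezier, stroke `#ff8800` → cut (S667, F1072). Control points (SVG): P0=(107.96,25.09), P1=(200.85,57.50), P2=(270.00,94.31); sampled at t=k/5. Machine vertices: (107.96,82.73) → (144.17,69.59) → (178.47,56.10) → (210.88,42.25) → (241.39,28.06) → (270.00,13.51). Open path.

**Shape 3** — `<path>` quadratic bezier, stroke `#000000` → score (S583, F1834). Control points (SVG): P0=(314.75,45.92), P1=(210.61,51.05), P2=(75.62,57.05); sampled at t=k/5. Machine vertices: (314.75,61.90) → (271.86,59.81) → (226.50,57.66) → (178.68,55.43) → (128.38,53.14) → (75.62,50.77). Open path.

; LightBurn 1.4.05
; GRBL device profile, absolute coords
G21
G90
G0 X294.38 Y5.78
M3 S667
G01 X291.41 Y32.95 F1072
G01 X316.43 Y21.94
G01 X294.38 Y5.78
G0 X107.96 Y82.73
M3 S667
G01 X144.17 Y69.59 F1072
G01 X178.47 Y56.10
G01 X210.88 Y42.25
G01 X241.39 Y28.06
G01 X270.00 Y13.51
G0 X314.75 Y61.90
M3 S583
G01 X271.86 Y59.81 F1834
G01 X226.50 Y57.66
G01 X178.68 Y55.43
G01 X128.38 Y53.14
G01 X75.62 Y50.77
M5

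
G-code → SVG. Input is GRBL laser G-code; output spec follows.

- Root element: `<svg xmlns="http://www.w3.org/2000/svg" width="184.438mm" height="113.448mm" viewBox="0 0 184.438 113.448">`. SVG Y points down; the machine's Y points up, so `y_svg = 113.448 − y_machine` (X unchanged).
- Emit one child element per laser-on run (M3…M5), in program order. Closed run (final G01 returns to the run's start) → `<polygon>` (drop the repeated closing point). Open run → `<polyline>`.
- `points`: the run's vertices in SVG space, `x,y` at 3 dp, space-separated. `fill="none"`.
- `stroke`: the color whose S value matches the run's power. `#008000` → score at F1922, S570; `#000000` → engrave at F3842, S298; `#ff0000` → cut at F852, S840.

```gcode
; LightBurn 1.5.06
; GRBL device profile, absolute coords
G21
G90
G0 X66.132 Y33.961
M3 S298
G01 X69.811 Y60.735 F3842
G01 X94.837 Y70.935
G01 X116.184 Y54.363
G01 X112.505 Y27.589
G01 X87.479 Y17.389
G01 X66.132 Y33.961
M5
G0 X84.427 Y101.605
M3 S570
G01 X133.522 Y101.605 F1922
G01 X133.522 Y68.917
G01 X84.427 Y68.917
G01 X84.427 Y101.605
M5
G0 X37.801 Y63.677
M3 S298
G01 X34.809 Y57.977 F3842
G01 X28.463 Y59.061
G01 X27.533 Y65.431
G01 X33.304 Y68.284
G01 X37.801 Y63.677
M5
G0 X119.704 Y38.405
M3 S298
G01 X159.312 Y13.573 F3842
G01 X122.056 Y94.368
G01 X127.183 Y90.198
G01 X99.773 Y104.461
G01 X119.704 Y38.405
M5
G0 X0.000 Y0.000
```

y_svg = 113.448 − y_m.

[1] S298→`#000000` (engrave); closed run; points: 66.132,79.487 69.811,52.713 94.837,42.513 116.184,59.085 112.505,85.859 87.479,96.059

[2] S570→`#008000` (score); closed run; points: 84.427,11.843 133.522,11.843 133.522,44.531 84.427,44.531

[3] S298→`#000000` (engrave); closed run; points: 37.801,49.771 34.809,55.471 28.463,54.387 27.533,48.017 33.304,45.164

[4] S298→`#000000` (engrave); closed run; points: 119.704,75.043 159.312,99.875 122.056,19.080 127.183,23.250 99.773,8.987

<svg xmlns="http://www.w3.org/2000/svg" width="184.438mm" height="113.448mm" viewBox="0 0 184.438 113.448">
  <polygon points="66.132,79.487 69.811,52.713 94.837,42.513 116.184,59.085 112.505,85.859 87.479,96.059" fill="none" stroke="#000000"/>
  <polygon points="84.427,11.843 133.522,11.843 133.522,44.531 84.427,44.531" fill="none" stroke="#008000"/>
  <polygon points="37.801,49.771 34.809,55.471 28.463,54.387 27.533,48.017 33.304,45.164" fill="none" stroke="#000000"/>
  <polygon points="119.704,75.043 159.312,99.875 122.056,19.080 127.183,23.250 99.773,8.987" fill="none" stroke="#000000"/>
</svg>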